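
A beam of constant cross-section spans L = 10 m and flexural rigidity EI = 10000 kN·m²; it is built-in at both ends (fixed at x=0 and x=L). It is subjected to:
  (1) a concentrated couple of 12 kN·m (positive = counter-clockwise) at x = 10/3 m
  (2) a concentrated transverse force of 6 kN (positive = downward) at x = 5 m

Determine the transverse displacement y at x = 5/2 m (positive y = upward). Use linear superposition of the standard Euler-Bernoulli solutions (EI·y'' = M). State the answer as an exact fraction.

y(5/2) = -11/9600 m

Load 1 — applied couple M₀=12 kN·m at a=10/3 m (b=L-a=20/3):
  y_1 = (R_Ax³/6 - M_Ax²/2)/EI  [x≤a] with R_A=8/5, M_A=0 = ((8/5)·(5/2)³/6 - 0·(5/2)²/2)/10000 = 1/2400 m
Load 2 — point force P=6 kN at a=5 m (b=L-a=5):
  y_2 = -Pb²x²(3aL-(3a+b)x)/(6L³EI)  [x≤a] = -6·5²·(5/2)²·(3·5·10-(3·5+5)·(5/2))/(6·10³·10000) = -1/640 m
Superposition: y = Σ y_i = -11/9600 m ≈ -0.001146 m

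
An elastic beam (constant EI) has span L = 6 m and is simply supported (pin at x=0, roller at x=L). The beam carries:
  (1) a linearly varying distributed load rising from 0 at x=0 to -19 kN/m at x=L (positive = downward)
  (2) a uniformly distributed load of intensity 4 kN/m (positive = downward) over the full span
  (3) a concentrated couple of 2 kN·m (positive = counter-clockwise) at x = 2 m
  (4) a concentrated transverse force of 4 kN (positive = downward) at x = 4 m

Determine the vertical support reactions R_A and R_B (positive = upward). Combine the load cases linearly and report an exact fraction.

R_A = -16/3 kN, R_B = -71/3 kN

Load 1 — triangular load w₀=-19 kN/m (0→w₀ over full span):
  R_A = w₀L/6 = (-19)·6/6 = -19 kN
  R_B = w₀L/3 = (-19)·6/3 = -38 kN
Load 2 — uniform load w=4 kN/m over full span:
  R_A = wL/2 = 4·6/2 = 12 kN
  R_B = wL/2 = 4·6/2 = 12 kN
Load 3 — applied couple M₀=2 kN·m at a=2 m (b=L-a=4):
  R_A = M₀/L = 2/6 = 1/3 kN
  R_B = -M₀/L = -2/6 = -1/3 kN
Load 4 — point force P=4 kN at a=4 m (b=L-a=2):
  R_A = Pb/L = 4·2/6 = 4/3 kN
  R_B = Pa/L = 4·4/6 = 8/3 kN
Superposition: R_A = -16/3 kN, R_B = -71/3 kN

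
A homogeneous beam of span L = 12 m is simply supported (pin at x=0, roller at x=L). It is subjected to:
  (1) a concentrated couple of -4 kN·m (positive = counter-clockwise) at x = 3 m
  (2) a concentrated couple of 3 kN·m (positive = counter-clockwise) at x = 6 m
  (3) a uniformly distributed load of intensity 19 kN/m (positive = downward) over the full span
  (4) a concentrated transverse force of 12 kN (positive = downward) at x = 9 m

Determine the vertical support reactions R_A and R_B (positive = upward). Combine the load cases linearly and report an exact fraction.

Load 1 — applied couple M₀=-4 kN·m at a=3 m (b=L-a=9):
  R_A = M₀/L = (-4)/12 = -1/3 kN
  R_B = -M₀/L = -(-4)/12 = 1/3 kN
Load 2 — applied couple M₀=3 kN·m at a=6 m (b=L-a=6):
  R_A = M₀/L = 3/12 = 1/4 kN
  R_B = -M₀/L = -3/12 = -1/4 kN
Load 3 — uniform load w=19 kN/m over full span:
  R_A = wL/2 = 19·12/2 = 114 kN
  R_B = wL/2 = 19·12/2 = 114 kN
Load 4 — point force P=12 kN at a=9 m (b=L-a=3):
  R_A = Pb/L = 12·3/12 = 3 kN
  R_B = Pa/L = 12·9/12 = 9 kN
Superposition: R_A = 1403/12 kN, R_B = 1477/12 kN

R_A = 1403/12 kN, R_B = 1477/12 kN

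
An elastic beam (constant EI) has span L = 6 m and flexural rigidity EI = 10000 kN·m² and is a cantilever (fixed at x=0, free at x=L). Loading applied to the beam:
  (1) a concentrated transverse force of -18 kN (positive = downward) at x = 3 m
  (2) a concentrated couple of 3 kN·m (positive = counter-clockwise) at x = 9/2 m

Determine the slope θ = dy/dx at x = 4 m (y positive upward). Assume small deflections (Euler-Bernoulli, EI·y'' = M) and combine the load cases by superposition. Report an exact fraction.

θ(4) = 93/10000 rad

Load 1 — point force P=-18 kN at a=3 m (b=L-a=3):
  θ_1 = -Pa²/(2EI)  [x>a] = -(-18)·3²/(2·10000) = 81/10000 rad
Load 2 — applied couple M₀=3 kN·m at a=9/2 m (b=L-a=3/2):
  θ_2 = M₀x/EI  [x≤a] = 3·4/10000 = 3/2500 rad
Superposition: θ = Σ θ_i = 93/10000 rad ≈ 0.009300 rad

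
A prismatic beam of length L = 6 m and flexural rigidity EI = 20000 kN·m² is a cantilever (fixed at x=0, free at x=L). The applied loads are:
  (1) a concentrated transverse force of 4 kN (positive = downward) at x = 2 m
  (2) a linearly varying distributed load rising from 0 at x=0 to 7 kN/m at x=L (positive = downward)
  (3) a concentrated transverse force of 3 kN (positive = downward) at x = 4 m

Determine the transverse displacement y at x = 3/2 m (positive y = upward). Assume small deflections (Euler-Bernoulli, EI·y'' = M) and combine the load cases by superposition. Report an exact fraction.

Load 1 — point force P=4 kN at a=2 m (b=L-a=4):
  y_1 = -Px²(3a-x)/(6EI)  [x≤a] = -4·(3/2)²·(3·2-(3/2))/(6·20000) = -27/80000 m
Load 2 — triangular load w₀=7 kN/m (0→w₀ over full span):
  y_2 = (w₀Lx³/12-w₀L²x²/6-w₀x⁵/(120L))/EI = (7·6·(3/2)³/12-7·6²·(3/2)²/6-7·(3/2)⁵/(120·6))/20000 = -211869/51200000 m
Load 3 — point force P=3 kN at a=4 m (b=L-a=2):
  y_3 = -Px²(3a-x)/(6EI)  [x≤a] = -3·(3/2)²·(3·4-(3/2))/(6·20000) = -189/320000 m
Superposition: y = Σ y_i = -259389/51200000 m ≈ -0.005066 m

y(3/2) = -259389/51200000 m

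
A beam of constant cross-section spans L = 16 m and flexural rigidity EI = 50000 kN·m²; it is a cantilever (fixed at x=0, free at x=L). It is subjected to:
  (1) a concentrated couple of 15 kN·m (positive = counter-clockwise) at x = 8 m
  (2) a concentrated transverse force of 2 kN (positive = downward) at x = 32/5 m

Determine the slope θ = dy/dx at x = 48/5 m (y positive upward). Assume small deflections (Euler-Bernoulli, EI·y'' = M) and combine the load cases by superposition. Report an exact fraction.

Load 1 — applied couple M₀=15 kN·m at a=8 m (b=L-a=8):
  θ_1 = M₀a/EI  [x>a] = 15·8/50000 = 3/1250 rad
Load 2 — point force P=2 kN at a=32/5 m (b=L-a=48/5):
  θ_2 = -Pa²/(2EI)  [x>a] = -2·(32/5)²/(2·50000) = -64/78125 rad
Superposition: θ = Σ θ_i = 247/156250 rad ≈ 0.001581 rad

θ(48/5) = 247/156250 rad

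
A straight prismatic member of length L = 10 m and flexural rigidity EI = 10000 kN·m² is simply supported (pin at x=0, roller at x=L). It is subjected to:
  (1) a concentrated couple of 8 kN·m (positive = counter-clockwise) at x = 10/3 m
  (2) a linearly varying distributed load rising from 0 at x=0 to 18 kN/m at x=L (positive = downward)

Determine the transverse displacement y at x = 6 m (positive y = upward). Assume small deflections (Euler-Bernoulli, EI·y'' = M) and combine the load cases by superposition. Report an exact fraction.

Load 1 — applied couple M₀=8 kN·m at a=10/3 m (b=L-a=20/3):
  y_1 = (M₀x³/(6L)-M₀(x-a)²/2+C₁x)/EI  [x>a] with C₁=M₀(3b²-L²)/(6L)=40/9 = (8·6³/(6·10)-8·(6-(10/3))²/2+(40/9)·6)/10000 = 76/28125 m
Load 2 — triangular load w₀=18 kN/m (0→w₀ over full span):
  y_2 = -w₀x(7L⁴-10L²x²+3x⁴)/(360LEI) = -18·6·(7·10⁴-10·10²·6²+3·6⁴)/(360·10·10000) = -1776/15625 m
Superposition: y = Σ y_i = -15604/140625 m ≈ -0.110962 m

y(6) = -15604/140625 m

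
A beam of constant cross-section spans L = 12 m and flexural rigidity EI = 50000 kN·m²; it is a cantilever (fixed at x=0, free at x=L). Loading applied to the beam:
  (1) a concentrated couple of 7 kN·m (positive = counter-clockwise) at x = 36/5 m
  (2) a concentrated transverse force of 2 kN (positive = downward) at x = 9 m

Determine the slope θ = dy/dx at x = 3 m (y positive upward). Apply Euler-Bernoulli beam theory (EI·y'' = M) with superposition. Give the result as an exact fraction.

θ(3) = -3/6250 rad

Load 1 — applied couple M₀=7 kN·m at a=36/5 m (b=L-a=24/5):
  θ_1 = M₀x/EI  [x≤a] = 7·3/50000 = 21/50000 rad
Load 2 — point force P=2 kN at a=9 m (b=L-a=3):
  θ_2 = -Px(2a-x)/(2EI)  [x≤a] = -2·3·(2·9-3)/(2·50000) = -9/10000 rad
Superposition: θ = Σ θ_i = -3/6250 rad ≈ -0.000480 rad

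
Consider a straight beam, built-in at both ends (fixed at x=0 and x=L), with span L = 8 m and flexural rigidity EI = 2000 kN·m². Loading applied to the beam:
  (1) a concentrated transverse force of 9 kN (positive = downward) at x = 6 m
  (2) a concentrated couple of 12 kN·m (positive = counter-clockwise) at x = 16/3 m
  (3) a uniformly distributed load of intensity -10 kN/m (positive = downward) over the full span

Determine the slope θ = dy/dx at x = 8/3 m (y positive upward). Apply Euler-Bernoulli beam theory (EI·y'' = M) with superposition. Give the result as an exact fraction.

θ(8/3) = 487/40500 rad

Load 1 — point force P=9 kN at a=6 m (b=L-a=2):
  θ_1 = -Pb²x(2aL-(3a+b)x)/(2L³EI)  [x≤a] = -9·2²·(8/3)·(2·6·8-(3·6+2)·(8/3))/(2·8³·2000) = -1/500 rad
Load 2 — applied couple M₀=12 kN·m at a=16/3 m (b=L-a=8/3):
  θ_2 = (R_Ax²/2 - M_Ax)/EI  [x≤a] with R_A=2, M_A=4 = (2·(8/3)²/2 - 4·(8/3))/2000 = -2/1125 rad
Load 3 — uniform load w=-10 kN/m over full span:
  θ_3 = -wx(L-x)(L-2x)/(12EI) = -(-10)·(8/3)·(8-(8/3))·(8-2·(8/3))/(12·2000) = 32/2025 rad
Superposition: θ = Σ θ_i = 487/40500 rad ≈ 0.012025 rad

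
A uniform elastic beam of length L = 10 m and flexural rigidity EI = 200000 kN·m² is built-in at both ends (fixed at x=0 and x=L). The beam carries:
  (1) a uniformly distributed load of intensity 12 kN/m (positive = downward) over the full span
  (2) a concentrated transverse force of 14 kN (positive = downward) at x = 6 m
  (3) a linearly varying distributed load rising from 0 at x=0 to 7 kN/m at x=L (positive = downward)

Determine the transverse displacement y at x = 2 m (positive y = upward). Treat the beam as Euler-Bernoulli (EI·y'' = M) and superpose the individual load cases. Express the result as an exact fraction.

y(2) = -2123/2343750 m

Load 1 — uniform load w=12 kN/m over full span:
  y_1 = -wx²(L-x)²/(24EI) = -12·2²·(10-2)²/(24·200000) = -2/3125 m
Load 2 — point force P=14 kN at a=6 m (b=L-a=4):
  y_2 = -Pb²x²(3aL-(3a+b)x)/(6L³EI)  [x≤a] = -14·4²·2²·(3·6·10-(3·6+4)·2)/(6·10³·200000) = -119/1171875 m
Load 3 — triangular load w₀=7 kN/m (0→w₀ over full span):
  y_3 = -w₀x²(L-x)²(x+2L)/(120LEI) = -7·2²·(10-2)²·(2+2·10)/(120·10·200000) = -77/468750 m
Superposition: y = Σ y_i = -2123/2343750 m ≈ -0.000906 m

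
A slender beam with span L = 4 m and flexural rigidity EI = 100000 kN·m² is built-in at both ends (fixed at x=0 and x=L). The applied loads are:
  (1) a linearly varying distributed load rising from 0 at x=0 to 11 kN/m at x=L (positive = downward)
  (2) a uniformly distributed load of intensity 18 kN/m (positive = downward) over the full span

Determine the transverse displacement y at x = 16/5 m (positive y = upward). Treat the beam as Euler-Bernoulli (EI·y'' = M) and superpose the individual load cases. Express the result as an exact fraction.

Load 1 — triangular load w₀=11 kN/m (0→w₀ over full span):
  y_1 = -w₀x²(L-x)²(x+2L)/(120LEI) = -11·(16/5)²·(4-(16/5))²·((16/5)+2·4)/(120·4·100000) = -2464/146484375 m
Load 2 — uniform load w=18 kN/m over full span:
  y_2 = -wx²(L-x)²/(24EI) = -18·(16/5)²·(4-(16/5))²/(24·100000) = -96/1953125 m
Superposition: y = Σ y_i = -9664/146484375 m ≈ -0.000066 m

y(16/5) = -9664/146484375 m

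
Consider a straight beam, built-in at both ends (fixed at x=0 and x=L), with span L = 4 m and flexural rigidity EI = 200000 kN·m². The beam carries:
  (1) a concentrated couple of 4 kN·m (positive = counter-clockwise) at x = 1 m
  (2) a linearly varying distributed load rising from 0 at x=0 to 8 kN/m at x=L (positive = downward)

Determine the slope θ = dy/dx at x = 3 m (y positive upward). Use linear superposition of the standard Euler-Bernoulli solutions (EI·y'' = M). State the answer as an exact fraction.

θ(3) = 109/16000000 rad

Load 1 — applied couple M₀=4 kN·m at a=1 m (b=L-a=3):
  θ_1 = (R_Ax²/2 - M_Ax - M₀(x-a))/EI  [x>a] with R_A=9/8, M_A=-3/4 = ((9/8)·3²/2 - (-3/4)·3 - 4·(3-1))/200000 = -11/3200000 rad
Load 2 — triangular load w₀=8 kN/m (0→w₀ over full span):
  θ_2 = -w₀(2x(L-x)(L-2x)(x+2L)+x²(L-x)²)/(120LEI) = -8·(2·3·(4-3)·(4-2·3)·(3+2·4)+3²·(4-3)²)/(120·4·200000) = 41/4000000 rad
Superposition: θ = Σ θ_i = 109/16000000 rad ≈ 0.000007 rad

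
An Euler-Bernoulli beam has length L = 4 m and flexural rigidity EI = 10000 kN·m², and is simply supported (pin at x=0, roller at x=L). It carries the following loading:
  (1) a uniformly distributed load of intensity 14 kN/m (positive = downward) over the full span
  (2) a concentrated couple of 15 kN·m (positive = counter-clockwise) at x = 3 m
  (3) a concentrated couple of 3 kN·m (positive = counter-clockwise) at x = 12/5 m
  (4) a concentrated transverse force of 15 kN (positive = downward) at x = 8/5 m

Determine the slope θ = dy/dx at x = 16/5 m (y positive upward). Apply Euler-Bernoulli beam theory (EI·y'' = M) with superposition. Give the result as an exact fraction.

θ(16/5) = 49563/10000000 rad

Load 1 — uniform load w=14 kN/m over full span:
  θ_1 = -w(L³-6Lx²+4x³)/(24EI) = -14·(4³-6·4·(16/5)²+4·(16/5)³)/(24·10000) = 231/78125 rad
Load 2 — applied couple M₀=15 kN·m at a=3 m (b=L-a=1):
  θ_2 = (M₀x²/(2L)-M₀(x-a)+C₁)/EI  [x>a] with C₁=M₀(3b²-L²)/(6L)=-65/8 = (15·(16/5)²/(2·4)-15·((16/5)-3)+(-65/8))/10000 = 323/400000 rad
Load 3 — applied couple M₀=3 kN·m at a=12/5 m (b=L-a=8/5):
  θ_3 = (M₀x²/(2L)-M₀(x-a)+C₁)/EI  [x>a] with C₁=M₀(3b²-L²)/(6L)=-26/25 = (3·(16/5)²/(2·4)-3·((16/5)-(12/5))+(-26/25))/10000 = 1/25000 rad
Load 4 — point force P=15 kN at a=8/5 m (b=L-a=12/5):
  θ_4 = -Pa(2L²-6Lx+3x²+a²)/(6LEI)  [x>a] = -15·(8/5)·(2·4²-6·4·(16/5)+3·(16/5)²+(8/5)²)/(6·4·10000) = 18/15625 rad
Superposition: θ = Σ θ_i = 49563/10000000 rad ≈ 0.004956 rad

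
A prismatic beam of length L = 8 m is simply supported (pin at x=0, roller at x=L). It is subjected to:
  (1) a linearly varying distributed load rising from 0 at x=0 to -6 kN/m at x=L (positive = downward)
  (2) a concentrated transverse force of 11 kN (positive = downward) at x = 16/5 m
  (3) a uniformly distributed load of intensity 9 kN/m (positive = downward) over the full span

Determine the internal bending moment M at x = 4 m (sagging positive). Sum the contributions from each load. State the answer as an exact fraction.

Load 1 — triangular load w₀=-6 kN/m (0→w₀ over full span):
  M_1 = w₀Lx/6 - w₀x³/(6L) = (-6)·8·4/6 - (-6)·4³/(6·8) = -24 kN·m
Load 2 — point force P=11 kN at a=16/5 m (b=L-a=24/5):
  M_2 = Pa(L-x)/L  [x>a] = 11·(16/5)·(8-4)/8 = 88/5 kN·m
Load 3 — uniform load w=9 kN/m over full span:
  M_3 = wx(L-x)/2 = 9·4·(8-4)/2 = 72 kN·m
Superposition: M = Σ M_i = 328/5 kN·m ≈ 65.600000 kN·m

M(4) = 328/5 kN·m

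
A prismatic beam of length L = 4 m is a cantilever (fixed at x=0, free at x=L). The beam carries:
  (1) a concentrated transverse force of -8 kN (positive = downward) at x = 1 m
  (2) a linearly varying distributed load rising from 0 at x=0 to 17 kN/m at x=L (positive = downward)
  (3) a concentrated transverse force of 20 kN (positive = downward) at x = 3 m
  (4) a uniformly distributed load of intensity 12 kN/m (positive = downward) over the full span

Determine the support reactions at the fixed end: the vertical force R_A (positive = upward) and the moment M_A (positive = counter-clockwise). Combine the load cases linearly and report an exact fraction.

R_A = 94 kN, M_A = 716/3 kN·m

Load 1 — point force P=-8 kN at a=1 m (b=L-a=3):
  R_A = P = (-8) = -8 kN
  M_A = Pa = (-8)·1 = -8 kN·m
Load 2 — triangular load w₀=17 kN/m (0→w₀ over full span):
  R_A = w₀L/2 = 17·4/2 = 34 kN
  M_A = w₀L²/3 = 17·4²/3 = 272/3 kN·m
Load 3 — point force P=20 kN at a=3 m (b=L-a=1):
  R_A = P = 20 kN
  M_A = Pa = 20·3 = 60 kN·m
Load 4 — uniform load w=12 kN/m over full span:
  R_A = wL = 12·4 = 48 kN
  M_A = wL²/2 = 12·4²/2 = 96 kN·m
Superposition: R_A = 94 kN, M_A = 716/3 kN·m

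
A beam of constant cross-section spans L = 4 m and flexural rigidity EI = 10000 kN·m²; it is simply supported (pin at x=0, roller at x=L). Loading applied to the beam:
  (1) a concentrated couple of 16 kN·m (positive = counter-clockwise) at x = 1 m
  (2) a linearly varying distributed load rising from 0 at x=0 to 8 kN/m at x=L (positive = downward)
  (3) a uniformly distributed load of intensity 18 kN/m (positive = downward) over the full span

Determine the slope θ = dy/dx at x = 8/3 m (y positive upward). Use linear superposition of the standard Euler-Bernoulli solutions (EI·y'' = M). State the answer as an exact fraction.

θ(8/3) = 13847/6075000 rad

Load 1 — applied couple M₀=16 kN·m at a=1 m (b=L-a=3):
  θ_1 = (M₀x²/(2L)-M₀(x-a)+C₁)/EI  [x>a] with C₁=M₀(3b²-L²)/(6L)=22/3 = (16·(8/3)²/(2·4)-16·((8/3)-1)+(22/3))/10000 = -23/45000 rad
Load 2 — triangular load w₀=8 kN/m (0→w₀ over full span):
  θ_2 = -w₀(7L⁴-30L²x²+15x⁴)/(360LEI) = -8·(7·4⁴-30·4²·(8/3)²+15·(8/3)⁴)/(360·4·10000) = 364/759375 rad
Load 3 — uniform load w=18 kN/m over full span:
  θ_3 = -w(L³-6Lx²+4x³)/(24EI) = -18·(4³-6·4·(8/3)²+4·(8/3)³)/(24·10000) = 13/5625 rad
Superposition: θ = Σ θ_i = 13847/6075000 rad ≈ 0.002279 rad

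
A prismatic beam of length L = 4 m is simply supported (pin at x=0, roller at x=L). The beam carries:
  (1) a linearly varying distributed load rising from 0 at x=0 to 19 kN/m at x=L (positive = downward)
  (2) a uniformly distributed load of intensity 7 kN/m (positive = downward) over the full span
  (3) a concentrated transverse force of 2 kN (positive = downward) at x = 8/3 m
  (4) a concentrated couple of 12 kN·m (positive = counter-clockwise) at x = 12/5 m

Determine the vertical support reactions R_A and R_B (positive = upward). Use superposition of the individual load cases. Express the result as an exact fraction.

Load 1 — triangular load w₀=19 kN/m (0→w₀ over full span):
  R_A = w₀L/6 = 19·4/6 = 38/3 kN
  R_B = w₀L/3 = 19·4/3 = 76/3 kN
Load 2 — uniform load w=7 kN/m over full span:
  R_A = wL/2 = 7·4/2 = 14 kN
  R_B = wL/2 = 7·4/2 = 14 kN
Load 3 — point force P=2 kN at a=8/3 m (b=L-a=4/3):
  R_A = Pb/L = 2·(4/3)/4 = 2/3 kN
  R_B = Pa/L = 2·(8/3)/4 = 4/3 kN
Load 4 — applied couple M₀=12 kN·m at a=12/5 m (b=L-a=8/5):
  R_A = M₀/L = 12/4 = 3 kN
  R_B = -M₀/L = -12/4 = -3 kN
Superposition: R_A = 91/3 kN, R_B = 113/3 kN

R_A = 91/3 kN, R_B = 113/3 kN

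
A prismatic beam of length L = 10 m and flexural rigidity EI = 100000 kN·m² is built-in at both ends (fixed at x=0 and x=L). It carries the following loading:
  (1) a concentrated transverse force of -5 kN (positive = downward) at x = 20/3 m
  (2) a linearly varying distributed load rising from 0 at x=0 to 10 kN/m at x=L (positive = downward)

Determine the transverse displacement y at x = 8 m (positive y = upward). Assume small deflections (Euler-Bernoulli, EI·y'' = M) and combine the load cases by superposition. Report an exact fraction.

Load 1 — point force P=-5 kN at a=20/3 m (b=L-a=10/3):
  y_1 = -Pa²(L-x)²(3bL-(3b+a)(L-x))/(6L³EI)  [x>a] = -(-5)·(20/3)²·(10-8)²·(3·(10/3)·10-(3·(10/3)+(20/3))·(10-8))/(6·10³·100000) = 1/10125 m
Load 2 — triangular load w₀=10 kN/m (0→w₀ over full span):
  y_2 = -w₀x²(L-x)²(x+2L)/(120LEI) = -10·8²·(10-8)²·(8+2·10)/(120·10·100000) = -28/46875 m
Superposition: y = Σ y_i = -631/1265625 m ≈ -0.000499 m

y(8) = -631/1265625 m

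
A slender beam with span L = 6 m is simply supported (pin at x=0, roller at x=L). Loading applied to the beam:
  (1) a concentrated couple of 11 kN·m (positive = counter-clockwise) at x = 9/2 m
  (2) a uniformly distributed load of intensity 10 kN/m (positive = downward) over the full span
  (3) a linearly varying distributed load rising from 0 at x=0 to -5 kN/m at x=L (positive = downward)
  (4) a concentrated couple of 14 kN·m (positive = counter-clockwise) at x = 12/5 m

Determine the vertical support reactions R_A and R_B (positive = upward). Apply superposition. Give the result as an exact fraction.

Load 1 — applied couple M₀=11 kN·m at a=9/2 m (b=L-a=3/2):
  R_A = M₀/L = 11/6 kN
  R_B = -M₀/L = -11/6 kN
Load 2 — uniform load w=10 kN/m over full span:
  R_A = wL/2 = 10·6/2 = 30 kN
  R_B = wL/2 = 10·6/2 = 30 kN
Load 3 — triangular load w₀=-5 kN/m (0→w₀ over full span):
  R_A = w₀L/6 = (-5)·6/6 = -5 kN
  R_B = w₀L/3 = (-5)·6/3 = -10 kN
Load 4 — applied couple M₀=14 kN·m at a=12/5 m (b=L-a=18/5):
  R_A = M₀/L = 14/6 = 7/3 kN
  R_B = -M₀/L = -14/6 = -7/3 kN
Superposition: R_A = 175/6 kN, R_B = 95/6 kN

R_A = 175/6 kN, R_B = 95/6 kN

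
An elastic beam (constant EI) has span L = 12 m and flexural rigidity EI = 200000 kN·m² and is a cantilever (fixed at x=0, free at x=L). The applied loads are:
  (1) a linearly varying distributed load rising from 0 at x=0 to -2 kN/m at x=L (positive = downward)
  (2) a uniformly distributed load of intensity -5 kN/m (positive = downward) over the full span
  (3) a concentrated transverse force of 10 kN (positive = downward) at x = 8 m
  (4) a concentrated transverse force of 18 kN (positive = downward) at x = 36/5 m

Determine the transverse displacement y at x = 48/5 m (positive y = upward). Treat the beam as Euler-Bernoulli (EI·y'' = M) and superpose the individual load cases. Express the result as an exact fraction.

Load 1 — triangular load w₀=-2 kN/m (0→w₀ over full span):
  y_1 = (w₀Lx³/12-w₀L²x²/6-w₀x⁵/(120L))/EI = ((-2)·12·(48/5)³/12-(-2)·12²·(48/5)²/6-(-2)·(48/5)⁵/(120·12))/200000 = 675648/48828125 m
Load 2 — uniform load w=-5 kN/m over full span:
  y_2 = -wx²(x²-4Lx+6L²)/(24EI) = -(-5)·(48/5)²·((48/5)²-4·12·(48/5)+6·12²)/(24·200000) = 18576/390625 m
Load 3 — point force P=10 kN at a=8 m (b=L-a=4):
  y_3 = -Pa²(3x-a)/(6EI)  [x>a] = -10·8²·(3·(48/5)-8)/(6·200000) = -104/9375 m
Load 4 — point force P=18 kN at a=36/5 m (b=L-a=24/5):
  y_4 = -Pa²(3x-a)/(6EI)  [x>a] = -18·(36/5)²·(3·(48/5)-(36/5))/(6·200000) = -6561/390625 m
Superposition: y = Σ y_i = 4907569/146484375 m ≈ 0.033502 m

y(48/5) = 4907569/146484375 m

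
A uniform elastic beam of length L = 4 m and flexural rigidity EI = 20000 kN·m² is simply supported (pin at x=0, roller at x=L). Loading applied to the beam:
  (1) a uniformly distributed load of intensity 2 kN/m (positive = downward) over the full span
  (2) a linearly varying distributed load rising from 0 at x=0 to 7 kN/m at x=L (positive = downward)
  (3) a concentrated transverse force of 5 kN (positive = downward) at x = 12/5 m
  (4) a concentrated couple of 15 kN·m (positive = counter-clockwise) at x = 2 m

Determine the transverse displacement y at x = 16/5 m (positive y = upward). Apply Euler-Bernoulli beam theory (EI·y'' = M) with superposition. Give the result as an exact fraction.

Load 1 — uniform load w=2 kN/m over full span:
  y_1 = -wx(L³-2Lx²+x³)/(24EI) = -2·(16/5)·(4³-2·4·(16/5)²+(16/5)³)/(24·20000) = -232/1171875 m
Load 2 — triangular load w₀=7 kN/m (0→w₀ over full span):
  y_2 = -w₀x(7L⁴-10L²x²+3x⁴)/(360LEI) = -7·(16/5)·(7·4⁴-10·4²·(16/5)²+3·(16/5)⁴)/(360·4·20000) = -3556/9765625 m
Load 3 — point force P=5 kN at a=12/5 m (b=L-a=8/5):
  y_3 = -Pa(L-x)(2Lx-a²-x²)/(6LEI)  [x>a] = -5·(12/5)·(4-(16/5))·(2·4·(16/5)-(12/5)²-(16/5)²)/(6·4·20000) = -3/15625 m
Load 4 — applied couple M₀=15 kN·m at a=2 m (b=L-a=2):
  y_4 = (M₀x³/(6L)-M₀(x-a)²/2+C₁x)/EI  [x>a] with C₁=M₀(3b²-L²)/(6L)=-5/2 = (15·(16/5)³/(6·4)-15·((16/5)-2)²/2+(-5/2)·(16/5))/20000 = 21/250000 m
Superposition: y = Σ y_i = -314113/468750000 m ≈ -0.000670 m

y(16/5) = -314113/468750000 m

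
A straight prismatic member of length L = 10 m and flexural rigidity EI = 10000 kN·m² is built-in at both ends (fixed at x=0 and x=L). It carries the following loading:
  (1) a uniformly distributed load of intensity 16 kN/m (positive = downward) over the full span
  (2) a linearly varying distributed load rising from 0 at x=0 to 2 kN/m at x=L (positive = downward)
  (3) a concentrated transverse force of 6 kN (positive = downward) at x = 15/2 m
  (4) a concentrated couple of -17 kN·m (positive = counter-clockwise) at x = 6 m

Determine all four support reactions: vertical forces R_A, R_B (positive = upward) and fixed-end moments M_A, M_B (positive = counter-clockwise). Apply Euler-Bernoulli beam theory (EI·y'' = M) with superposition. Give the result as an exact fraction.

R_A = 162979/2000 kN, M_A = 54949/400 kN·m, R_B = 189021/2000 kN, M_B = -184573/1200 kN·m

Load 1 — uniform load w=16 kN/m over full span:
  R_A = wL/2 = 16·10/2 = 80 kN
  M_A = wL²/12 = 16·10²/12 = 400/3 kN·m
  R_B = wL/2 = 16·10/2 = 80 kN
  M_B = -wL²/12 = -16·10²/12 = -400/3 kN·m
Load 2 — triangular load w₀=2 kN/m (0→w₀ over full span):
  R_A = 3w₀L/20 = 3·2·10/20 = 3 kN
  M_A = w₀L²/30 = 2·10²/30 = 20/3 kN·m
  R_B = 7w₀L/20 = 7·2·10/20 = 7 kN
  M_B = -w₀L²/20 = -2·10²/20 = -10 kN·m
Load 3 — point force P=6 kN at a=15/2 m (b=L-a=5/2):
  R_A = Pb²(3a+b)/L³ = 6·(5/2)²·(3·(15/2)+(5/2))/10³ = 15/16 kN
  M_A = Pab²/L² = 6·(15/2)·(5/2)²/10² = 45/16 kN·m
  R_B = Pa²(a+3b)/L³ = 6·(15/2)²·((15/2)+3·(5/2))/10³ = 81/16 kN
  M_B = -Pa²b/L² = -6·(15/2)²·(5/2)/10² = -135/16 kN·m
Load 4 — applied couple M₀=-17 kN·m at a=6 m (b=L-a=4):
  R_A = 6M₀ab/L³ = 6·(-17)·6·4/10³ = -306/125 kN
  M_A = M₀b(2a-b)/L² = (-17)·4·(2·6-4)/10² = -136/25 kN·m
  R_B = -6M₀ab/L³ = -6·(-17)·6·4/10³ = 306/125 kN
  M_B = M₀a(2b-a)/L² = (-17)·6·(2·4-6)/10² = -51/25 kN·m
Superposition: R_A = 162979/2000 kN, M_A = 54949/400 kN·m, R_B = 189021/2000 kN, M_B = -184573/1200 kN·m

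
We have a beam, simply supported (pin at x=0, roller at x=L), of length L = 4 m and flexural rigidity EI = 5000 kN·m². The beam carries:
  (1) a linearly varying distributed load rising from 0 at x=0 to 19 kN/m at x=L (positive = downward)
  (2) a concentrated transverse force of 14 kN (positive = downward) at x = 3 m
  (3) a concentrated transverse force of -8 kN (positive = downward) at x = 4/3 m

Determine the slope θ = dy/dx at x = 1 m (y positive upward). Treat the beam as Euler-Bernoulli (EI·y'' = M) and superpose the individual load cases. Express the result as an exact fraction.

θ(1) = -249797/64800000 rad

Load 1 — triangular load w₀=19 kN/m (0→w₀ over full span):
  θ_1 = -w₀(7L⁴-30L²x²+15x⁴)/(360LEI) = -19·(7·4⁴-30·4²·1²+15·1⁴)/(360·4·5000) = -25213/7200000 rad
Load 2 — point force P=14 kN at a=3 m (b=L-a=1):
  θ_2 = -Pb(L²-b²-3x²)/(6LEI)  [x≤a] = -14·1·(4²-1²-3·1²)/(6·4·5000) = -7/5000 rad
Load 3 — point force P=-8 kN at a=4/3 m (b=L-a=8/3):
  θ_3 = -Pb(L²-b²-3x²)/(6LEI)  [x≤a] = -(-8)·(8/3)·(4²-(8/3)²-3·1²)/(6·4·5000) = 53/50625 rad
Superposition: θ = Σ θ_i = -249797/64800000 rad ≈ -0.003855 rad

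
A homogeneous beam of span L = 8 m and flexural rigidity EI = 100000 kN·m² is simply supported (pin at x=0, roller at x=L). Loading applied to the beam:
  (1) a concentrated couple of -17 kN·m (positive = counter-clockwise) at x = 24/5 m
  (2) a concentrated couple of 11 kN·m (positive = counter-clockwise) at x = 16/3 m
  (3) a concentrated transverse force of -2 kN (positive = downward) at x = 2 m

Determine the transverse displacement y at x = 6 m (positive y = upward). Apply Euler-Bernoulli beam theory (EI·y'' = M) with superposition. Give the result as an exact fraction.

Load 1 — applied couple M₀=-17 kN·m at a=24/5 m (b=L-a=16/5):
  y_1 = (M₀x³/(6L)-M₀(x-a)²/2+C₁x)/EI  [x>a] with C₁=M₀(3b²-L²)/(6L)=884/75 = ((-17)·6³/(6·8)-(-17)·(6-(24/5))²/2+(884/75)·6)/100000 = 323/5000000 m
Load 2 — applied couple M₀=11 kN·m at a=16/3 m (b=L-a=8/3):
  y_2 = (M₀x³/(6L)-M₀(x-a)²/2+C₁x)/EI  [x>a] with C₁=M₀(3b²-L²)/(6L)=-88/9 = (11·6³/(6·8)-11·(6-(16/3))²/2+(-88/9)·6)/100000 = -209/1800000 m
Load 3 — point force P=-2 kN at a=2 m (b=L-a=6):
  y_3 = -Pa(L-x)(2Lx-a²-x²)/(6LEI)  [x>a] = -(-2)·2·(8-6)·(2·8·6-2²-6²)/(6·8·100000) = 7/75000 m
Superposition: y = Σ y_i = 941/22500000 m ≈ 0.000042 m

y(6) = 941/22500000 m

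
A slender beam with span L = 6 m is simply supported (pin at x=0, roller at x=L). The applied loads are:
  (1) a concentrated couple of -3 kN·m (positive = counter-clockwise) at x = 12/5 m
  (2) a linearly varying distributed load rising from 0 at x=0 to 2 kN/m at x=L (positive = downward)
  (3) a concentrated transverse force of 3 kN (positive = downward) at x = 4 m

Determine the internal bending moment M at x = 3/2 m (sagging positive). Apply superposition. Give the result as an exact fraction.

Load 1 — applied couple M₀=-3 kN·m at a=12/5 m (b=L-a=18/5):
  M_1 = M₀x/L  [x≤a] = (-3)·(3/2)/6 = -3/4 kN·m
Load 2 — triangular load w₀=2 kN/m (0→w₀ over full span):
  M_2 = w₀Lx/6 - w₀x³/(6L) = 2·6·(3/2)/6 - 2·(3/2)³/(6·6) = 45/16 kN·m
Load 3 — point force P=3 kN at a=4 m (b=L-a=2):
  M_3 = Pbx/L  [x≤a] = 3·2·(3/2)/6 = 3/2 kN·m
Superposition: M = Σ M_i = 57/16 kN·m ≈ 3.562500 kN·m

M(3/2) = 57/16 kN·m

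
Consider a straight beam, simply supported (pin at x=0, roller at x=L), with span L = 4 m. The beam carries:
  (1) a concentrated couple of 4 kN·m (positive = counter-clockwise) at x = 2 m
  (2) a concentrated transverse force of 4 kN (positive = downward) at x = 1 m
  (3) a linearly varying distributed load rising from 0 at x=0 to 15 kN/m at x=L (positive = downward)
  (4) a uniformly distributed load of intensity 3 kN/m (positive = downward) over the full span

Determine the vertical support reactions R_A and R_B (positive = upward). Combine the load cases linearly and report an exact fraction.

R_A = 20 kN, R_B = 26 kN

Load 1 — applied couple M₀=4 kN·m at a=2 m (b=L-a=2):
  R_A = M₀/L = 4/4 = 1 kN
  R_B = -M₀/L = -4/4 = -1 kN
Load 2 — point force P=4 kN at a=1 m (b=L-a=3):
  R_A = Pb/L = 4·3/4 = 3 kN
  R_B = Pa/L = 4·1/4 = 1 kN
Load 3 — triangular load w₀=15 kN/m (0→w₀ over full span):
  R_A = w₀L/6 = 15·4/6 = 10 kN
  R_B = w₀L/3 = 15·4/3 = 20 kN
Load 4 — uniform load w=3 kN/m over full span:
  R_A = wL/2 = 3·4/2 = 6 kN
  R_B = wL/2 = 3·4/2 = 6 kN
Superposition: R_A = 20 kN, R_B = 26 kN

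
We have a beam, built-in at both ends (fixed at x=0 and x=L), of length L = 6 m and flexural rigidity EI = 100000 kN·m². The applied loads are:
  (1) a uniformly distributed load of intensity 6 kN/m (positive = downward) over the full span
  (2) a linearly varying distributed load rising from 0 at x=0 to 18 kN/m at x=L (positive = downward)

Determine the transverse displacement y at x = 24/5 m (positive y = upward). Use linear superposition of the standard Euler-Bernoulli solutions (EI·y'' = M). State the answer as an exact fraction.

Load 1 — uniform load w=6 kN/m over full span:
  y_1 = -wx²(L-x)²/(24EI) = -6·(24/5)²·(6-(24/5))²/(24·100000) = -162/1953125 m
Load 2 — triangular load w₀=18 kN/m (0→w₀ over full span):
  y_2 = -w₀x²(L-x)²(x+2L)/(120LEI) = -18·(24/5)²·(6-(24/5))²·((24/5)+2·6)/(120·6·100000) = -6804/48828125 m
Superposition: y = Σ y_i = -10854/48828125 m ≈ -0.000222 m

y(24/5) = -10854/48828125 m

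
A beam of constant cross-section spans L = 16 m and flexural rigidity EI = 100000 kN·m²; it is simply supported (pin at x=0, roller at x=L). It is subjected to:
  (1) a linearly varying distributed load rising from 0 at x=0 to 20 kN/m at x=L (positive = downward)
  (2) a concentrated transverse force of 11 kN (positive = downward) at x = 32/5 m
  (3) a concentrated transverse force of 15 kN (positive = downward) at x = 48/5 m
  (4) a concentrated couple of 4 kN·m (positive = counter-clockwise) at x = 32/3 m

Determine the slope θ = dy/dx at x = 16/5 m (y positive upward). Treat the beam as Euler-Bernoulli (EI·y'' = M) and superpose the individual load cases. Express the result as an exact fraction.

θ(16/5) = -779/46875 rad

Load 1 — triangular load w₀=20 kN/m (0→w₀ over full span):
  θ_1 = -w₀(7L⁴-30L²x²+15x⁴)/(360LEI) = -20·(7·16⁴-30·16²·(16/5)²+15·(16/5)⁴)/(360·16·100000) = -46592/3515625 rad
Load 2 — point force P=11 kN at a=32/5 m (b=L-a=48/5):
  θ_2 = -Pb(L²-b²-3x²)/(6LEI)  [x≤a] = -11·(48/5)·(16²-(48/5)²-3·(16/5)²)/(6·16·100000) = -572/390625 rad
Load 3 — point force P=15 kN at a=48/5 m (b=L-a=32/5):
  θ_3 = -Pb(L²-b²-3x²)/(6LEI)  [x≤a] = -15·(32/5)·(16²-(32/5)²-3·(16/5)²)/(6·16·100000) = -144/78125 rad
Load 4 — applied couple M₀=4 kN·m at a=32/3 m (b=L-a=16/3):
  θ_4 = (M₀x²/(2L)+C₁)/EI  [x≤a] with C₁=M₀(3b²-L²)/(6L)=-64/9 = (4·(16/5)²/(2·16)+(-64/9))/100000 = -41/703125 rad
Superposition: θ = Σ θ_i = -779/46875 rad ≈ -0.016619 rad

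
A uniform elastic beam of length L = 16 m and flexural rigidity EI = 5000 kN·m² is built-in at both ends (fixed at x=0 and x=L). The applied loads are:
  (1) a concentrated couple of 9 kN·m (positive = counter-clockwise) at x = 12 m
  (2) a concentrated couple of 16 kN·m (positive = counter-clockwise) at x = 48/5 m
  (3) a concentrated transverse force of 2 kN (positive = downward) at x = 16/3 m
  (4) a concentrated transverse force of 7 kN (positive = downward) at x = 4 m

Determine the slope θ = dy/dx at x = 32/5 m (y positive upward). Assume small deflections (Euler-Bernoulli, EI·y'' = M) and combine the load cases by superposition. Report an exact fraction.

Load 1 — applied couple M₀=9 kN·m at a=12 m (b=L-a=4):
  θ_1 = (R_Ax²/2 - M_Ax)/EI  [x≤a] with R_A=81/128, M_A=45/16 = ((81/128)·(32/5)²/2 - (45/16)·(32/5))/5000 = -63/62500 rad
Load 2 — applied couple M₀=16 kN·m at a=48/5 m (b=L-a=32/5):
  θ_2 = (R_Ax²/2 - M_Ax)/EI  [x≤a] with R_A=36/25, M_A=128/25 = ((36/25)·(32/5)²/2 - (128/25)·(32/5))/5000 = -256/390625 rad
Load 3 — point force P=2 kN at a=16/3 m (b=L-a=32/3):
  θ_3 = Pa²(L-x)(2bL-(3b+a)(L-x))/(2L³EI)  [x>a] = 2·(16/3)²·(16-(32/5))·(2·(32/3)·16-(3·(32/3)+(16/3))·(16-(32/5)))/(2·16³·5000) = -32/140625 rad
Load 4 — point force P=7 kN at a=4 m (b=L-a=12):
  θ_4 = Pa²(L-x)(2bL-(3b+a)(L-x))/(2L³EI)  [x>a] = 7·4²·(16-(32/5))·(2·12·16-(3·12+4)·(16-(32/5)))/(2·16³·5000) = 0 rad
Superposition: θ = Σ θ_i = -26591/14062500 rad ≈ -0.001891 rad

θ(32/5) = -26591/14062500 rad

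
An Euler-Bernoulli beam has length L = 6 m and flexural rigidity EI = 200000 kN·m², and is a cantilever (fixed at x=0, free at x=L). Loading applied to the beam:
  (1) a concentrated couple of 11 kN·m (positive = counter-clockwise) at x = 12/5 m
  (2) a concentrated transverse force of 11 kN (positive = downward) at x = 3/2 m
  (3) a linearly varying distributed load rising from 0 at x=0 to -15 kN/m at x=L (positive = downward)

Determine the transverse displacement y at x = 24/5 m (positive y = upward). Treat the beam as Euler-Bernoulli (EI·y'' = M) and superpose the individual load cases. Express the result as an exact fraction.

Load 1 — applied couple M₀=11 kN·m at a=12/5 m (b=L-a=18/5):
  y_1 = M₀a(2x-a)/(2EI)  [x>a] = 11·(12/5)·(2·(24/5)-(12/5))/(2·200000) = 297/625000 m
Load 2 — point force P=11 kN at a=3/2 m (b=L-a=9/2):
  y_2 = -Pa²(3x-a)/(6EI)  [x>a] = -11·(3/2)²·(3·(24/5)-(3/2))/(6·200000) = -4257/16000000 m
Load 3 — triangular load w₀=-15 kN/m (0→w₀ over full span):
  y_3 = (w₀Lx³/12-w₀L²x²/6-w₀x⁵/(120L))/EI = ((-15)·6·(24/5)³/12-(-15)·6²·(24/5)²/6-(-15)·(24/5)⁵/(120·6))/200000 = 63342/9765625 m
Superposition: y = Σ y_i = 66953583/10000000000 m ≈ 0.006695 m

y(24/5) = 66953583/10000000000 m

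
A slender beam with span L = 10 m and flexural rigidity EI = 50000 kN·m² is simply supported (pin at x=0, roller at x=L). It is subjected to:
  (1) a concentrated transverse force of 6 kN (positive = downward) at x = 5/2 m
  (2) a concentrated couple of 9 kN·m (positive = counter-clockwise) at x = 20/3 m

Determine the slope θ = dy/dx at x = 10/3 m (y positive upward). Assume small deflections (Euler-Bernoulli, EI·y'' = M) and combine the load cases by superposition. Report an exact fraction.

Load 1 — point force P=6 kN at a=5/2 m (b=L-a=15/2):
  θ_1 = -Pa(2L²-6Lx+3x²+a²)/(6LEI)  [x>a] = -6·(5/2)·(2·10²-6·10·(10/3)+3·(10/3)²+(5/2)²)/(6·10·50000) = -19/96000 rad
Load 2 — applied couple M₀=9 kN·m at a=20/3 m (b=L-a=10/3):
  θ_2 = (M₀x²/(2L)+C₁)/EI  [x≤a] with C₁=M₀(3b²-L²)/(6L)=-10 = (9·(10/3)²/(2·10)+(-10))/50000 = -1/10000 rad
Superposition: θ = Σ θ_i = -143/480000 rad ≈ -0.000298 rad

θ(10/3) = -143/480000 rad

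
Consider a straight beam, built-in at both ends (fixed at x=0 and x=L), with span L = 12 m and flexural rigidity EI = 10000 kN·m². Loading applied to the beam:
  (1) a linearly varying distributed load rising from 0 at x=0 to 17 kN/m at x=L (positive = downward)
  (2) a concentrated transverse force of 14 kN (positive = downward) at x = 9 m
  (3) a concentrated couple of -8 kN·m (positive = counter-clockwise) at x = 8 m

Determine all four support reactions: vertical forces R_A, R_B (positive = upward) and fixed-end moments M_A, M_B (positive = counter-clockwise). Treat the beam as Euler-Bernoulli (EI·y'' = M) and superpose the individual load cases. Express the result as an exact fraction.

Load 1 — triangular load w₀=17 kN/m (0→w₀ over full span):
  R_A = 3w₀L/20 = 3·17·12/20 = 153/5 kN
  M_A = w₀L²/30 = 17·12²/30 = 408/5 kN·m
  R_B = 7w₀L/20 = 7·17·12/20 = 357/5 kN
  M_B = -w₀L²/20 = -17·12²/20 = -612/5 kN·m
Load 2 — point force P=14 kN at a=9 m (b=L-a=3):
  R_A = Pb²(3a+b)/L³ = 14·3²·(3·9+3)/12³ = 35/16 kN
  M_A = Pab²/L² = 14·9·3²/12² = 63/8 kN·m
  R_B = Pa²(a+3b)/L³ = 14·9²·(9+3·3)/12³ = 189/16 kN
  M_B = -Pa²b/L² = -14·9²·3/12² = -189/8 kN·m
Load 3 — applied couple M₀=-8 kN·m at a=8 m (b=L-a=4):
  R_A = 6M₀ab/L³ = 6·(-8)·8·4/12³ = -8/9 kN
  M_A = M₀b(2a-b)/L² = (-8)·4·(2·8-4)/12² = -8/3 kN·m
  R_B = -6M₀ab/L³ = -6·(-8)·8·4/12³ = 8/9 kN
  M_B = M₀a(2b-a)/L² = (-8)·8·(2·4-8)/12² = 0 kN·m
Superposition: R_A = 22967/720 kN, M_A = 10417/120 kN·m, R_B = 60553/720 kN, M_B = -5841/40 kN·m

R_A = 22967/720 kN, M_A = 10417/120 kN·m, R_B = 60553/720 kN, M_B = -5841/40 kN·m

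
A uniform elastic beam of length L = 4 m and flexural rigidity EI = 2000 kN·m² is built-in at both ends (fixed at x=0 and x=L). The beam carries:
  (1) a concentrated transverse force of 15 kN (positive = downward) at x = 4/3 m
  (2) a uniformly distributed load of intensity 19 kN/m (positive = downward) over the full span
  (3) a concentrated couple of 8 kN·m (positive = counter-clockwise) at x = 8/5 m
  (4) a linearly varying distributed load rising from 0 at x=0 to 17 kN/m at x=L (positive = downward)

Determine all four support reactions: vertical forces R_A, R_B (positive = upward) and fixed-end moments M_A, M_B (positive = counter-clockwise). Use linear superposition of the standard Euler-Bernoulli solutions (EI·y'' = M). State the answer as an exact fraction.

Load 1 — point force P=15 kN at a=4/3 m (b=L-a=8/3):
  R_A = Pb²(3a+b)/L³ = 15·(8/3)²·(3·(4/3)+(8/3))/4³ = 100/9 kN
  M_A = Pab²/L² = 15·(4/3)·(8/3)²/4² = 80/9 kN·m
  R_B = Pa²(a+3b)/L³ = 15·(4/3)²·((4/3)+3·(8/3))/4³ = 35/9 kN
  M_B = -Pa²b/L² = -15·(4/3)²·(8/3)/4² = -40/9 kN·m
Load 2 — uniform load w=19 kN/m over full span:
  R_A = wL/2 = 19·4/2 = 38 kN
  M_A = wL²/12 = 19·4²/12 = 76/3 kN·m
  R_B = wL/2 = 19·4/2 = 38 kN
  M_B = -wL²/12 = -19·4²/12 = -76/3 kN·m
Load 3 — applied couple M₀=8 kN·m at a=8/5 m (b=L-a=12/5):
  R_A = 6M₀ab/L³ = 6·8·(8/5)·(12/5)/4³ = 72/25 kN
  M_A = M₀b(2a-b)/L² = 8·(12/5)·(2·(8/5)-(12/5))/4² = 24/25 kN·m
  R_B = -6M₀ab/L³ = -6·8·(8/5)·(12/5)/4³ = -72/25 kN
  M_B = M₀a(2b-a)/L² = 8·(8/5)·(2·(12/5)-(8/5))/4² = 64/25 kN·m
Load 4 — triangular load w₀=17 kN/m (0→w₀ over full span):
  R_A = 3w₀L/20 = 3·17·4/20 = 51/5 kN
  M_A = w₀L²/30 = 17·4²/30 = 136/15 kN·m
  R_B = 7w₀L/20 = 7·17·4/20 = 119/5 kN
  M_B = -w₀L²/20 = -17·4²/20 = -68/5 kN·m
Superposition: R_A = 13993/225 kN, M_A = 9956/225 kN·m, R_B = 14132/225 kN, M_B = -9184/225 kN·m

R_A = 13993/225 kN, M_A = 9956/225 kN·m, R_B = 14132/225 kN, M_B = -9184/225 kN·m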